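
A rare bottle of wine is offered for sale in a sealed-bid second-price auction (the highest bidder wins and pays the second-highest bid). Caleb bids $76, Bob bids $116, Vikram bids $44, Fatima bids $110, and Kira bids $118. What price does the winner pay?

Sorted high to low: Kira $118, then Bob $116, then Fatima $110, then Caleb $76, then Vikram $44.
Kira is the highest bidder, so Kira wins.
Under the second-price rule, the price is the second-highest bid: $116.

Price paid: $116.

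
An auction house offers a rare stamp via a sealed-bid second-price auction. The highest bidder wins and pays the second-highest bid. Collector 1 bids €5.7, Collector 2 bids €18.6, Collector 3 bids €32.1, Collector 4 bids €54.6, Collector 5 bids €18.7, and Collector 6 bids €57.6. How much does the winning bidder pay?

Price paid: €54.6.

Ordered from highest: Collector 6 €57.6; Collector 4 €54.6; Collector 3 €32.1; Collector 5 €18.7; Collector 2 €18.6; Collector 1 €5.7.
Collector 6 has the highest bid, so Collector 6 wins.
The second-highest bid is €54.6, so that is what Collector 6 pays.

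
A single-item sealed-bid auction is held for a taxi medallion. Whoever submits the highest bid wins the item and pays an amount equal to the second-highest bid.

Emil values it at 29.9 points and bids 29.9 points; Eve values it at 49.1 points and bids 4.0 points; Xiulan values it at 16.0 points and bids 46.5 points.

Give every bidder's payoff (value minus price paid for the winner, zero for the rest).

Payoffs: Emil 0.0 points, Eve 0.0 points, Xiulan -13.9 points.

Ordered from highest: Xiulan 46.5 points, then Emil 29.9 points, then Eve 4.0 points.
Xiulan has the top bid and wins; the price is the second-highest bid, 29.9 points.
Xiulan's payoff = 16.0 points − 29.9 points = -13.9 points. All other bidders lose, so their payoff is 0.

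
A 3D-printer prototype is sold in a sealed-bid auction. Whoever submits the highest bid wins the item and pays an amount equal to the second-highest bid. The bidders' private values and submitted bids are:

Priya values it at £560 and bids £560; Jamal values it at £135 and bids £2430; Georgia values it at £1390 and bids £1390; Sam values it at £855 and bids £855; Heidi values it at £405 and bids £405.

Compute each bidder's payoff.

Priya £0, Jamal -£1255, Georgia £0, Sam £0, Heidi £0.

Bids in descending order: Jamal £2430, then Georgia £1390, then Sam £855, then Priya £560, then Heidi £405.
Jamal has the top bid and wins; the price is the second-highest bid, £1390.
Jamal's payoff = £135 − £1390 = -£1255. All other bidders lose, so their payoff is 0.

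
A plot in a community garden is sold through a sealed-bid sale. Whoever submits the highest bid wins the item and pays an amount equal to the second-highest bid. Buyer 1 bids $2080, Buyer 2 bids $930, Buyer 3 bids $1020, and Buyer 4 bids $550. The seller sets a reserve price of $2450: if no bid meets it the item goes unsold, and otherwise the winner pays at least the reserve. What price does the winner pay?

unsold

Bids in descending order: Buyer 1 $2080, then Buyer 3 $1020, then Buyer 2 $930, then Buyer 4 $550.
The top bid $2080 is below the reserve $2450, so the item goes unsold and nothing is paid.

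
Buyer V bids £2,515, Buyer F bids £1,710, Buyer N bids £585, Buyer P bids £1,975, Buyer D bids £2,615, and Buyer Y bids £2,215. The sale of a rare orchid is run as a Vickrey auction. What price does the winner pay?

The winner pays £2,515.

Bids in descending order: Buyer D £2,615; Buyer V £2,515; Buyer Y £2,215; Buyer P £1,975; Buyer F £1,710; Buyer N £585.
Buyer D has the highest bid, so Buyer D wins.
The second-highest bid is £2,515, so that is what Buyer D pays.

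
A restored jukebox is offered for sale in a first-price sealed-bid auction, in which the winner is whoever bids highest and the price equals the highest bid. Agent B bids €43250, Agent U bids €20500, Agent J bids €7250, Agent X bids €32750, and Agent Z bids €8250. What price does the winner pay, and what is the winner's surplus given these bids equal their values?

Price €43250; surplus €0.

Sorted high to low: Agent B €43250; Agent X €32750; Agent U €20500; Agent Z €8250; Agent J €7250.
Agent B is the highest bidder, so Agent B wins.
Under the first-price rule, the price is the highest bid: €43250.
Surplus = €43250 − €43250 = €0.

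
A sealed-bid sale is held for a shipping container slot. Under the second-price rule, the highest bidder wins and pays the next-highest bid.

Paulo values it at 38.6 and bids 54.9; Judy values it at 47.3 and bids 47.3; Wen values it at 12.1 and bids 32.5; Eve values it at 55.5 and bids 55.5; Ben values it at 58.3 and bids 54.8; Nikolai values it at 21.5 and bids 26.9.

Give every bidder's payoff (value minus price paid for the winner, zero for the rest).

Payoffs: Paulo 0.0, Judy 0.0, Wen 0.0, Eve 0.6, Ben 0.0, Nikolai 0.0.

Ordered from highest: Eve 55.5; Paulo 54.9; Ben 54.8; Judy 47.3; Wen 32.5; Nikolai 26.9.
Eve has the top bid and wins; the price is the second-highest bid, 54.9.
Eve's payoff = 55.5 − 54.9 = 0.6. All other bidders lose, so their payoff is 0.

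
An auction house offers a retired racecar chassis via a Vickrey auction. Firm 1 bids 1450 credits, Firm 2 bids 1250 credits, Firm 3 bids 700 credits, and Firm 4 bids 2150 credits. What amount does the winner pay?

1450 credits

Ordered from highest: Firm 4 2150 credits, then Firm 1 1450 credits, then Firm 2 1250 credits, then Firm 3 700 credits.
Firm 4 has the highest bid, so Firm 4 wins.
The second-highest bid is 1450 credits, so that is what Firm 4 pays.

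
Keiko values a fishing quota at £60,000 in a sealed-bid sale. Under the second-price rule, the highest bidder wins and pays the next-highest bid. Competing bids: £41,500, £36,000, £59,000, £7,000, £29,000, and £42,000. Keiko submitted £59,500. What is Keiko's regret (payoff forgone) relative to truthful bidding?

Payoff forgone: £0.

The highest competing bid is £59,000.
Bidding truthfully at £60,000: Keiko has the top bid, wins, and pays the second-highest bid £59,000. Payoff = £60,000 − £59,000 = £1,000.
Bidding £59,500: Keiko has the top bid, wins, and pays the second-highest bid £59,000. Payoff = £60,000 − £59,000 = £1,000.
Regret = truthful payoff − actual payoff = £1,000 − £1,000 = £0.
The bid only affects whether you win, not the price — here both bids land on the same side of the top rival bid, so the deviation is payoff-neutral.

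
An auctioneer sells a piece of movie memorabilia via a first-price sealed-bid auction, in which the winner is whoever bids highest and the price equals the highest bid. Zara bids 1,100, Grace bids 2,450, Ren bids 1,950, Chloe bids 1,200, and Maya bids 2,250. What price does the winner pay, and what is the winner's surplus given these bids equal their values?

Price 2,450; surplus 0.

Sorted high to low: Grace 2,450 > Maya 2,250 > Ren 1,950 > Chloe 1,200 > Zara 1,100.
Grace is the highest bidder, so Grace wins.
Under the first-price rule, the price is the highest bid: 2,450.
Surplus = 2,450 − 2,450 = 0.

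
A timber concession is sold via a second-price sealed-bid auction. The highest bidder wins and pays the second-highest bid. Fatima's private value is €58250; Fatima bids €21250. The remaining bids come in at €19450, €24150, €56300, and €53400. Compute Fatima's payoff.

Fatima's payoff: €0.

Highest competing bid: €56300.
Fatima's bid €21250 is not the highest, so Fatima loses, pays nothing, and earns zero payoff.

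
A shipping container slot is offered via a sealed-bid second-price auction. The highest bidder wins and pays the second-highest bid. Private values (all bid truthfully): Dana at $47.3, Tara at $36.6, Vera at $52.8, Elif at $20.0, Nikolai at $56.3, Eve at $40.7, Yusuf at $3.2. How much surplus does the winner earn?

Winner's surplus: $3.5.

Ranking the bids: Nikolai $56.3; Vera $52.8; Dana $47.3; Eve $40.7; Tara $36.6; Elif $20.0; Yusuf $3.2.
Nikolai wins with the top bid and pays the second-highest, $52.8.
Surplus = $56.3 − $52.8 = $3.5.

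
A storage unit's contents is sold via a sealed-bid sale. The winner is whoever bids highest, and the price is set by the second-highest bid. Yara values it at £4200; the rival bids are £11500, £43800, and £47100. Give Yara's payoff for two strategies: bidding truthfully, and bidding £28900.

The highest competing bid is £47100.
Bidding truthfully at £4200: the top bid is £47100 (a rival), so Yara loses. Payoff = £0.
Bidding £28900: the top bid is £47100 (a rival), so Yara loses. Payoff = £0.
The bid only affects whether you win, not the price — here both bids land on the same side of the top rival bid, so the deviation is payoff-neutral.

Truthful: £0; alternative: £0.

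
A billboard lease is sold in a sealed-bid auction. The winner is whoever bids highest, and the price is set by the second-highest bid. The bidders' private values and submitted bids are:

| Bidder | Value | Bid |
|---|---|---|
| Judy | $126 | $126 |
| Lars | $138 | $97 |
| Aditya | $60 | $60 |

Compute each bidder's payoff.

Ordered from highest: Judy $126, then Lars $97, then Aditya $60.
Judy has the top bid and wins; the price is the second-highest bid, $97.
Judy's payoff = $126 − $97 = $29. All other bidders lose, so their payoff is 0.

Judy $29, Lars $0, Aditya $0.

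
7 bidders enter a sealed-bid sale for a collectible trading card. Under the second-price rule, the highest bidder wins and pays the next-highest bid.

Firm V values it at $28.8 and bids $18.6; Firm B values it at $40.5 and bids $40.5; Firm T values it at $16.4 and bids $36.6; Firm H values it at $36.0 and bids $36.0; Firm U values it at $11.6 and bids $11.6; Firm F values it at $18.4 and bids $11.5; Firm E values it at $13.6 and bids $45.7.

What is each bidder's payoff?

Bids in descending order: Firm E $45.7 > Firm B $40.5 > Firm T $36.6 > Firm H $36.0 > Firm V $18.6 > Firm U $11.6 > Firm F $11.5.
Firm E has the top bid and wins; the price is the second-highest bid, $40.5.
Firm E's payoff = $13.6 − $40.5 = -$26.9. All other bidders lose, so their payoff is 0.

Payoffs: Firm V $0.0, Firm B $0.0, Firm T $0.0, Firm H $0.0, Firm U $0.0, Firm F $0.0, Firm E -$26.9.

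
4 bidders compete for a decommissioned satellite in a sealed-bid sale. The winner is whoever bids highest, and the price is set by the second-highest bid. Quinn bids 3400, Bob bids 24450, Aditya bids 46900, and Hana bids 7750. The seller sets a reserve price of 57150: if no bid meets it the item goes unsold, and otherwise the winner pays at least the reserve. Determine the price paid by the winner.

unsold

Bids in descending order: Aditya 46900, then Bob 24450, then Hana 7750, then Quinn 3400.
The top bid 46900 is below the reserve 57150, so the item goes unsold and nothing is paid.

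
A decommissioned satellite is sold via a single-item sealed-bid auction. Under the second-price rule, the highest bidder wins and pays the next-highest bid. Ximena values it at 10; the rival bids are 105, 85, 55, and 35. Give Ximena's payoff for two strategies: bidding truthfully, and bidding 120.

The highest competing bid is 105.
Bidding truthfully at 10: the top bid is 105 (a rival), so Ximena loses. Payoff = 0.
Bidding 120: Ximena has the top bid, wins, and pays the second-highest bid 105. Payoff = 10 − 105 = -95.

Truthful: 0; alternative: -95.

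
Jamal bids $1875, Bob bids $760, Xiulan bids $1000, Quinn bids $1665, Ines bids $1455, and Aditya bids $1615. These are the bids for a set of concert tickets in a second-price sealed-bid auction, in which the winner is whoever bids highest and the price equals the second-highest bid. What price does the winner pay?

Ranking the bids: Jamal $1875 > Quinn $1665 > Aditya $1615 > Ines $1455 > Xiulan $1000 > Bob $760.
Jamal is the highest bidder, so Jamal wins.
Under the second-price rule, the price is the second-highest bid: $1665.

$1665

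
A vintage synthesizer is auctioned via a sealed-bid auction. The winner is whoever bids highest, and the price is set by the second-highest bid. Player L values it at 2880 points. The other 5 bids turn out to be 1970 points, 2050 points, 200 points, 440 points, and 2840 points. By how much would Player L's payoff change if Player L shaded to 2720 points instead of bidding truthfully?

-40 points

The highest competing bid is 2840 points.
Bidding truthfully at 2880 points: Player L has the top bid, wins, and pays the second-highest bid 2840 points. Payoff = 2880 points − 2840 points = 40 points.
Bidding 2720 points: the top bid is 2840 points (a rival), so Player L loses. Payoff = 0 points.
Change = 0 points − 40 points = -40 points.
This is the dominant-strategy logic: truthful bidding weakly beats any alternative.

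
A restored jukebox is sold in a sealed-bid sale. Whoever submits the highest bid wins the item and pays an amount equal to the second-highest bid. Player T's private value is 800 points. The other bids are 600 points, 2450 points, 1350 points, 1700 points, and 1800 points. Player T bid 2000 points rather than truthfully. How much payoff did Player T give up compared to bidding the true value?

The highest competing bid is 2450 points.
Bidding truthfully at 800 points: the top bid is 2450 points (a rival), so Player T loses. Payoff = 0 points.
Bidding 2000 points: the top bid is 2450 points (a rival), so Player T loses. Payoff = 0 points.
Regret = truthful payoff − actual payoff = 0 points − 0 points = 0 points.
The bid only affects whether you win, not the price — here both bids land on the same side of the top rival bid, so the deviation is payoff-neutral.

0 points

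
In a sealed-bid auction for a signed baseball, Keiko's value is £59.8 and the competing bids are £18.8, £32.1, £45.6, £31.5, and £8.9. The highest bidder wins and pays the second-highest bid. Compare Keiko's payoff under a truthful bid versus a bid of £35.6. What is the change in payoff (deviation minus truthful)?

The highest competing bid is £45.6.
Bidding truthfully at £59.8: Keiko has the top bid, wins, and pays the second-highest bid £45.6. Payoff = £59.8 − £45.6 = £14.2.
Bidding £35.6: the top bid is £45.6 (a rival), so Keiko loses. Payoff = £0.0.
Change = £0.0 − £14.2 = -£14.2.

Payoff change: -£14.2.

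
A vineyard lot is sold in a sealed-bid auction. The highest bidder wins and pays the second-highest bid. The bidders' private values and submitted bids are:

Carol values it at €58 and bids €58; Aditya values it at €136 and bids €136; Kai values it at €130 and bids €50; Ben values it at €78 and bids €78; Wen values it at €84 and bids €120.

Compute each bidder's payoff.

Ranking the bids: Aditya €136, then Wen €120, then Ben €78, then Carol €58, then Kai €50.
Aditya has the top bid and wins; the price is the second-highest bid, €120.
Aditya's payoff = €136 − €120 = €16. All other bidders lose, so their payoff is 0.

Payoffs: Carol €0, Aditya €16, Kai €0, Ben €0, Wen €0.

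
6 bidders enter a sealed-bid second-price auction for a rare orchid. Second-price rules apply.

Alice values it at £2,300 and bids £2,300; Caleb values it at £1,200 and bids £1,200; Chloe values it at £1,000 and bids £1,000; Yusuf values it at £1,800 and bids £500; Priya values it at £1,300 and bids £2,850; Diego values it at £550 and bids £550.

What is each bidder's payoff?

Payoffs: Alice £0, Caleb £0, Chloe £0, Yusuf £0, Priya -£1,000, Diego £0.

Bids in descending order: Priya £2,850, then Alice £2,300, then Caleb £1,200, then Chloe £1,000, then Diego £550, then Yusuf £500.
Priya has the top bid and wins; the price is the second-highest bid, £2,300.
Priya's payoff = £1,300 − £2,300 = -£1,000. All other bidders lose, so their payoff is 0.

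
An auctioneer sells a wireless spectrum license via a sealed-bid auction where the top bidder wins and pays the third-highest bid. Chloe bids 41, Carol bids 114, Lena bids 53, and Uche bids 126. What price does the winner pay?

Ordered from highest: Uche 126 > Carol 114 > Lena 53 > Chloe 41.
Uche is the highest bidder, so Uche wins.
Under the third-price rule, the price is the third-highest bid: 53.

53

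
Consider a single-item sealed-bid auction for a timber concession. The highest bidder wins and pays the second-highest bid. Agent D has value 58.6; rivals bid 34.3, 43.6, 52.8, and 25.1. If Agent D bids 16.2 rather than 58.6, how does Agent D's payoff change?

Change in payoff: -5.8.

The highest competing bid is 52.8.
Bidding truthfully at 58.6: Agent D has the top bid, wins, and pays the second-highest bid 52.8. Payoff = 58.6 − 52.8 = 5.8.
Bidding 16.2: the top bid is 52.8 (a rival), so Agent D loses. Payoff = 0.0.
Change = 0.0 − 5.8 = -5.8.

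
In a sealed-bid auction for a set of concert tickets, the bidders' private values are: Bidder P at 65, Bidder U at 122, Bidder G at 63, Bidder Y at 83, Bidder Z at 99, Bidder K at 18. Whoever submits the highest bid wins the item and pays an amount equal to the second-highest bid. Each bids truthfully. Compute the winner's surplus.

Surplus = 23.

Ordered from highest: Bidder U 122; Bidder Z 99; Bidder Y 83; Bidder P 65; Bidder G 63; Bidder K 18.
Bidder U wins with the top bid and pays the second-highest, 99.
Surplus = 122 − 99 = 23.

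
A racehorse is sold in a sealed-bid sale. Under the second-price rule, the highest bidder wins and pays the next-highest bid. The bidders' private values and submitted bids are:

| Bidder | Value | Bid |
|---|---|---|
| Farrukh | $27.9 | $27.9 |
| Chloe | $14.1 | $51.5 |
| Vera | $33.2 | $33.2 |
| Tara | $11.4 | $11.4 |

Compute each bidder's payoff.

Sorted high to low: Chloe $51.5 > Vera $33.2 > Farrukh $27.9 > Tara $11.4.
Chloe has the top bid and wins; the price is the second-highest bid, $33.2.
Chloe's payoff = $14.1 − $33.2 = -$19.1. All other bidders lose, so their payoff is 0.

Farrukh $0.0, Chloe -$19.1, Vera $0.0, Tara $0.0.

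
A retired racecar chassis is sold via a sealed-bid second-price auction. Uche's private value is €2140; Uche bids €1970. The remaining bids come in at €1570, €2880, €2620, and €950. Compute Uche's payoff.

Uche's payoff: €0.

Highest competing bid: €2880.
Uche's bid €1970 is not the highest, so Uche loses, pays nothing, and earns zero payoff.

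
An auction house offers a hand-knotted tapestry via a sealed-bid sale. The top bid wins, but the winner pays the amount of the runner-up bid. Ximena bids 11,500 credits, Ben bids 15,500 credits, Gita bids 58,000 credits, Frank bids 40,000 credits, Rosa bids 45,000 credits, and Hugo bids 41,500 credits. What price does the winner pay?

Ordered from highest: Gita 58,000 credits > Rosa 45,000 credits > Hugo 41,500 credits > Frank 40,000 credits > Ben 15,500 credits > Ximena 11,500 credits.
Gita has the highest bid, so Gita wins.
The second-highest bid is 45,000 credits, so that is what Gita pays.

The winner pays 45,000 credits.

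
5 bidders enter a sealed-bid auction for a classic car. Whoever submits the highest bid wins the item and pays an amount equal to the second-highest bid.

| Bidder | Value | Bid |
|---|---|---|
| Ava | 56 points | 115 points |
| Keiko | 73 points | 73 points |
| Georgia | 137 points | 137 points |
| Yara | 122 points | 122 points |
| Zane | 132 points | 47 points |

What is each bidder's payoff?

Payoffs: Ava 0 points, Keiko 0 points, Georgia 15 points, Yara 0 points, Zane 0 points.

Bids in descending order: Georgia 137 points, then Yara 122 points, then Ava 115 points, then Keiko 73 points, then Zane 47 points.
Georgia has the top bid and wins; the price is the second-highest bid, 122 points.
Georgia's payoff = 137 points − 122 points = 15 points. All other bidders lose, so their payoff is 0.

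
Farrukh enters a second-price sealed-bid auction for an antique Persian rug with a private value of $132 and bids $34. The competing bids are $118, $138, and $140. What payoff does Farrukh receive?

Highest competing bid: $140.
Farrukh's bid $34 is not the highest, so Farrukh loses, pays nothing, and earns zero payoff.

$0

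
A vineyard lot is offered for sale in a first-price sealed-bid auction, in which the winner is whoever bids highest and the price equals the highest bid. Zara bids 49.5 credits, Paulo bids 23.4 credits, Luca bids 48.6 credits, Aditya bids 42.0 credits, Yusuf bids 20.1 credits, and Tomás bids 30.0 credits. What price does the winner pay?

Bids in descending order: Zara 49.5 credits > Luca 48.6 credits > Aditya 42.0 credits > Tomás 30.0 credits > Paulo 23.4 credits > Yusuf 20.1 credits.
Zara is the highest bidder, so Zara wins.
Under the first-price rule, the price is the highest bid: 49.5 credits.

The winner pays 49.5 credits.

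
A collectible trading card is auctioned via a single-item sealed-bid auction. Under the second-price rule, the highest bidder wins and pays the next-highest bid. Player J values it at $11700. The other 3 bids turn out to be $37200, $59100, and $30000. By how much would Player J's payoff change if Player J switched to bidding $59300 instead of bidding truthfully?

Payoff change: -$47400.

The highest competing bid is $59100.
Bidding truthfully at $11700: the top bid is $59100 (a rival), so Player J loses. Payoff = $0.
Bidding $59300: Player J has the top bid, wins, and pays the second-highest bid $59100. Payoff = $11700 − $59100 = -$47400.
Change = -$47400 − $0 = -$47400.
This is the dominant-strategy logic: truthful bidding weakly beats any alternative.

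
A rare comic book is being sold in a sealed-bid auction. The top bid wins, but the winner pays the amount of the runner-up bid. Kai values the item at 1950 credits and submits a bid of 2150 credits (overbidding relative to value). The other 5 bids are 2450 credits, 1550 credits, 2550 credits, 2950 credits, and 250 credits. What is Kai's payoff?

Payoff = 0 credits.

Highest competing bid: 2950 credits.
Kai's bid 2150 credits is not the highest, so Kai loses, pays nothing, and earns zero payoff.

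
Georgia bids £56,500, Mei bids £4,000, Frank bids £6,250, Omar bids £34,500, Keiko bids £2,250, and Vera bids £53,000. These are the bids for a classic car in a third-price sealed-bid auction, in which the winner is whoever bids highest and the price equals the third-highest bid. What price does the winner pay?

Sorted high to low: Georgia £56,500, then Vera £53,000, then Omar £34,500, then Frank £6,250, then Mei £4,000, then Keiko £2,250.
Georgia is the highest bidder, so Georgia wins.
Under the third-price rule, the price is the third-highest bid: £34,500.

The winner pays £34,500.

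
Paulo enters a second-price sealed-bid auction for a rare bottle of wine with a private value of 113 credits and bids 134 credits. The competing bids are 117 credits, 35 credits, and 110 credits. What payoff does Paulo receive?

Payoff = -4 credits.

Highest competing bid: 117 credits.
Paulo's bid 134 credits is the highest overall, so Paulo wins and pays the second-highest bid, 117 credits.
Payoff = value − price = 113 credits − 117 credits = -4 credits.
Overbidding won the item at a price above value — truthful bidding would have avoided this loss.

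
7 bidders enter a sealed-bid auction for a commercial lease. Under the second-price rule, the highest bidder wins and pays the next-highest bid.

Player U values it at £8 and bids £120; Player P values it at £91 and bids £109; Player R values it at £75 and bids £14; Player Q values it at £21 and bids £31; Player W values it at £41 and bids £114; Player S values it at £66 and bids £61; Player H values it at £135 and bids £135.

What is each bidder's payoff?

Ordered from highest: Player H £135; Player U £120; Player W £114; Player P £109; Player S £61; Player Q £31; Player R £14.
Player H has the top bid and wins; the price is the second-highest bid, £120.
Player H's payoff = £135 − £120 = £15. All other bidders lose, so their payoff is 0.

Payoffs: Player U £0, Player P £0, Player R £0, Player Q £0, Player W £0, Player S £0, Player H £15.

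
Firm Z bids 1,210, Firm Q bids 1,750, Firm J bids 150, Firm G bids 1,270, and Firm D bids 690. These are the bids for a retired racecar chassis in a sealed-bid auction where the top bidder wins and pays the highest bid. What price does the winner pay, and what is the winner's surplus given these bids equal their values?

Sorted high to low: Firm Q 1,750, then Firm G 1,270, then Firm Z 1,210, then Firm D 690, then Firm J 150.
Firm Q is the highest bidder, so Firm Q wins.
Under the first-price rule, the price is the highest bid: 1,750.
Surplus = 1,750 − 1,750 = 0.

The winner pays 1,750 for a surplus of 0.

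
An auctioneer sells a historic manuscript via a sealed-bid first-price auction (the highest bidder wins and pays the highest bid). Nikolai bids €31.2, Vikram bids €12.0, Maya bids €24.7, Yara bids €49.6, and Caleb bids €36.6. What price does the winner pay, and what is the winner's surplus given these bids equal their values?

Ranking the bids: Yara €49.6; Caleb €36.6; Nikolai €31.2; Maya €24.7; Vikram €12.0.
Yara is the highest bidder, so Yara wins.
Under the first-price rule, the price is the highest bid: €49.6.
Surplus = €49.6 − €49.6 = €0.0.

The winner pays €49.6 for a surplus of €0.0.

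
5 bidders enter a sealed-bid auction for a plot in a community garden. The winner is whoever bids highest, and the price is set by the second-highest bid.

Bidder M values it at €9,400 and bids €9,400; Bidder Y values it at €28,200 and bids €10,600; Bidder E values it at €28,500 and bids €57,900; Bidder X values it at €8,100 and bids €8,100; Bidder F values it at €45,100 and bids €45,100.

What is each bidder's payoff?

Bids in descending order: Bidder E €57,900, then Bidder F €45,100, then Bidder Y €10,600, then Bidder M €9,400, then Bidder X €8,100.
Bidder E has the top bid and wins; the price is the second-highest bid, €45,100.
Bidder E's payoff = €28,500 − €45,100 = -€16,600. All other bidders lose, so their payoff is 0.

Bidder M €0, Bidder Y €0, Bidder E -€16,600, Bidder X €0, Bidder F €0.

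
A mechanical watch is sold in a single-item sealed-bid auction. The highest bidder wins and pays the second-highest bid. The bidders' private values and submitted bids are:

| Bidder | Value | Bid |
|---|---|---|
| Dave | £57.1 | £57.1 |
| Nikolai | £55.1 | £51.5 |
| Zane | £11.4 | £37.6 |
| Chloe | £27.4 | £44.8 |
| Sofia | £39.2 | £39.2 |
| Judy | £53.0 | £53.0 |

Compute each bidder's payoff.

Payoffs: Dave £4.1, Nikolai £0.0, Zane £0.0, Chloe £0.0, Sofia £0.0, Judy £0.0.

Bids in descending order: Dave £57.1 > Judy £53.0 > Nikolai £51.5 > Chloe £44.8 > Sofia £39.2 > Zane £37.6.
Dave has the top bid and wins; the price is the second-highest bid, £53.0.
Dave's payoff = £57.1 − £53.0 = £4.1. All other bidders lose, so their payoff is 0.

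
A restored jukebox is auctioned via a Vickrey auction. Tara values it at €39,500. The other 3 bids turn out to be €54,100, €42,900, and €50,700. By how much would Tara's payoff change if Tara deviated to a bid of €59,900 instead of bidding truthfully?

-€14,600

The highest competing bid is €54,100.
Bidding truthfully at €39,500: the top bid is €54,100 (a rival), so Tara loses. Payoff = €0.
Bidding €59,900: Tara has the top bid, wins, and pays the second-highest bid €54,100. Payoff = €39,500 − €54,100 = -€14,600.
Change = -€14,600 − €0 = -€14,600.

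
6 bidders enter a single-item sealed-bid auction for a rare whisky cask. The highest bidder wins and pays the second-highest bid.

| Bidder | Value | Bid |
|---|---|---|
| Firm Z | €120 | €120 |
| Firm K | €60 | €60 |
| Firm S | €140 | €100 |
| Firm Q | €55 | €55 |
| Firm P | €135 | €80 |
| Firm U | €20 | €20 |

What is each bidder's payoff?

Firm Z €20, Firm K €0, Firm S €0, Firm Q €0, Firm P €0, Firm U €0.

Sorted high to low: Firm Z €120 > Firm S €100 > Firm P €80 > Firm K €60 > Firm Q €55 > Firm U €20.
Firm Z has the top bid and wins; the price is the second-highest bid, €100.
Firm Z's payoff = €120 − €100 = €20. All other bidders lose, so their payoff is 0.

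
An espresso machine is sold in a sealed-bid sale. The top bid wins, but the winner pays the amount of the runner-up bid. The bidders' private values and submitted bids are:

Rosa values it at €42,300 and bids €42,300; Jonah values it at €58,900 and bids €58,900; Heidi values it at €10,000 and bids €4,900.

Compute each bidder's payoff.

Payoffs: Rosa €0, Jonah €16,600, Heidi €0.

Sorted high to low: Jonah €58,900 > Rosa €42,300 > Heidi €4,900.
Jonah has the top bid and wins; the price is the second-highest bid, €42,300.
Jonah's payoff = €58,900 − €42,300 = €16,600. All other bidders lose, so their payoff is 0.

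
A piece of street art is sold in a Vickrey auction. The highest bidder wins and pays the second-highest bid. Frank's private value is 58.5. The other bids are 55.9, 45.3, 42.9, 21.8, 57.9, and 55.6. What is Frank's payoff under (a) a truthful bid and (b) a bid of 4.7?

The highest competing bid is 57.9.
Bidding truthfully at 58.5: Frank has the top bid, wins, and pays the second-highest bid 57.9. Payoff = 58.5 − 57.9 = 0.6.
Bidding 4.7: the top bid is 57.9 (a rival), so Frank loses. Payoff = 0.0.
Deviating from a truthful bid can only lose payoff in a second-price auction — never gain.

(a) 0.6  (b) 0.0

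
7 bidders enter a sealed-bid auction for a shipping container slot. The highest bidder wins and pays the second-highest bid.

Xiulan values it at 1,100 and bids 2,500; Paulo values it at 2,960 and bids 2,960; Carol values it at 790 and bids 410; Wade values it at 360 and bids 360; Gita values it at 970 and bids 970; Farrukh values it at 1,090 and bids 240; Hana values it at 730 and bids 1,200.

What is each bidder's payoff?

Ranking the bids: Paulo 2,960 > Xiulan 2,500 > Hana 1,200 > Gita 970 > Carol 410 > Wade 360 > Farrukh 240.
Paulo has the top bid and wins; the price is the second-highest bid, 2,500.
Paulo's payoff = 2,960 − 2,500 = 460. All other bidders lose, so their payoff is 0.

Payoffs: Xiulan 0, Paulo 460, Carol 0, Wade 0, Gita 0, Farrukh 0, Hana 0.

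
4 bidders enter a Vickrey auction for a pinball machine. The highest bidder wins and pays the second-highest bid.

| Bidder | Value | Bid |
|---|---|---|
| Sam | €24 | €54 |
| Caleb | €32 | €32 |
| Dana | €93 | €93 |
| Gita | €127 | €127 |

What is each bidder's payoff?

Sam €0, Caleb €0, Dana €0, Gita €34.

Ordered from highest: Gita €127; Dana €93; Sam €54; Caleb €32.
Gita has the top bid and wins; the price is the second-highest bid, €93.
Gita's payoff = €127 − €93 = €34. All other bidders lose, so their payoff is 0.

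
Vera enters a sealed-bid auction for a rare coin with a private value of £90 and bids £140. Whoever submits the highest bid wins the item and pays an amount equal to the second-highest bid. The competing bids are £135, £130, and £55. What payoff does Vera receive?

Highest competing bid: £135.
Vera's bid £140 is the highest overall, so Vera wins and pays the second-highest bid, £135.
Payoff = value − price = £90 − £135 = -£45.
Overbidding won the item at a price above value — truthful bidding would have avoided this loss.

Vera's payoff: -£45.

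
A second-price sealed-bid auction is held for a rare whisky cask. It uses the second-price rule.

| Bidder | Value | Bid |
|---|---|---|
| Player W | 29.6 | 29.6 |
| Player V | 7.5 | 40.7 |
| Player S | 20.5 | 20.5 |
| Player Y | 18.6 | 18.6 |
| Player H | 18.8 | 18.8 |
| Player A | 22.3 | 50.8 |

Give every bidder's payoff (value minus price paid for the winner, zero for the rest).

Ordered from highest: Player A 50.8; Player V 40.7; Player W 29.6; Player S 20.5; Player H 18.8; Player Y 18.6.
Player A has the top bid and wins; the price is the second-highest bid, 40.7.
Player A's payoff = 22.3 − 40.7 = -18.4. All other bidders lose, so their payoff is 0.

Player W 0.0, Player V 0.0, Player S 0.0, Player Y 0.0, Player H 0.0, Player A -18.4.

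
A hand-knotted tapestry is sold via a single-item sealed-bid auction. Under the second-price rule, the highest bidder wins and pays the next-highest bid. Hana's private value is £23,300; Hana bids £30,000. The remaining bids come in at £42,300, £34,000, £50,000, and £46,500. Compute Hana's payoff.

Hana's payoff: £0.

Highest competing bid: £50,000.
Hana's bid £30,000 is not the highest, so Hana loses, pays nothing, and earns zero payoff.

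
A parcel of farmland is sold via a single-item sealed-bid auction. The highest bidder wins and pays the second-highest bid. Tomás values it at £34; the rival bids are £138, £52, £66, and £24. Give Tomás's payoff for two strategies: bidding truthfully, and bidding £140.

Truthful: £0; alternative: -£104.

The highest competing bid is £138.
Bidding truthfully at £34: the top bid is £138 (a rival), so Tomás loses. Payoff = £0.
Bidding £140: Tomás has the top bid, wins, and pays the second-highest bid £138. Payoff = £34 − £138 = -£104.
This is the dominant-strategy logic: truthful bidding weakly beats any alternative.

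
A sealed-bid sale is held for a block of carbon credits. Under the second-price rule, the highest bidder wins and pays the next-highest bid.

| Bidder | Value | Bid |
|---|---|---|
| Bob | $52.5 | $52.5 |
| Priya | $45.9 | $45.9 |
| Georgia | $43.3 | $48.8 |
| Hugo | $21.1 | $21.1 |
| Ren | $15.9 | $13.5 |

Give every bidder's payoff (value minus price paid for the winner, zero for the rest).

Ranking the bids: Bob $52.5, then Georgia $48.8, then Priya $45.9, then Hugo $21.1, then Ren $13.5.
Bob has the top bid and wins; the price is the second-highest bid, $48.8.
Bob's payoff = $52.5 − $48.8 = $3.7. All other bidders lose, so their payoff is 0.

Payoffs: Bob $3.7, Priya $0.0, Georgia $0.0, Hugo $0.0, Ren $0.0.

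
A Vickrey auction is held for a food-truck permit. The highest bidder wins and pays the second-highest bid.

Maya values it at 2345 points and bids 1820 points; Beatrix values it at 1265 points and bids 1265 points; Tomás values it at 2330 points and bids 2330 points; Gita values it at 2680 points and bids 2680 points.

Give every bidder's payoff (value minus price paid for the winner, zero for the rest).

Sorted high to low: Gita 2680 points, then Tomás 2330 points, then Maya 1820 points, then Beatrix 1265 points.
Gita has the top bid and wins; the price is the second-highest bid, 2330 points.
Gita's payoff = 2680 points − 2330 points = 350 points. All other bidders lose, so their payoff is 0.

Payoffs: Maya 0 points, Beatrix 0 points, Tomás 0 points, Gita 350 points.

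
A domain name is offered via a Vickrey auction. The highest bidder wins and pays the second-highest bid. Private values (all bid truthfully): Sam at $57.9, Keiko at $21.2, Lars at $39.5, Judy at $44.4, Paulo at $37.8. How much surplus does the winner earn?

Sorted high to low: Sam $57.9, then Judy $44.4, then Lars $39.5, then Paulo $37.8, then Keiko $21.2.
Sam wins with the top bid and pays the second-highest, $44.4.
Surplus = $57.9 − $44.4 = $13.5.

$13.5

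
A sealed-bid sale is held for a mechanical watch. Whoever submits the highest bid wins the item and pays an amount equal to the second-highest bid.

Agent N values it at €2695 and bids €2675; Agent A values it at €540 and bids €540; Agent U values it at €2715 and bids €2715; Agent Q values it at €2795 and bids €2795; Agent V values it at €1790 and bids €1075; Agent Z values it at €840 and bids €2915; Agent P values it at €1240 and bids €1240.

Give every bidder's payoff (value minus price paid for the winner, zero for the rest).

Payoffs: Agent N €0, Agent A €0, Agent U €0, Agent Q €0, Agent V €0, Agent Z -€1955, Agent P €0.

Ranking the bids: Agent Z €2915; Agent Q €2795; Agent U €2715; Agent N €2675; Agent P €1240; Agent V €1075; Agent A €540.
Agent Z has the top bid and wins; the price is the second-highest bid, €2795.
Agent Z's payoff = €840 − €2795 = -€1955. All other bidders lose, so their payoff is 0.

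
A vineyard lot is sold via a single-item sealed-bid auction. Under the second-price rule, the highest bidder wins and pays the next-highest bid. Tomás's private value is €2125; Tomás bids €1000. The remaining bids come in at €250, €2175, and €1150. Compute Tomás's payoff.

Highest competing bid: €2175.
Tomás's bid €1000 is not the highest, so Tomás loses, pays nothing, and earns zero payoff.

Payoff = €0.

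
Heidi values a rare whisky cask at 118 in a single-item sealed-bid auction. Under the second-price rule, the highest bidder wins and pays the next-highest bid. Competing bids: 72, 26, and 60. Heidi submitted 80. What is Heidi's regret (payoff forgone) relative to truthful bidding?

The highest competing bid is 72.
Bidding truthfully at 118: Heidi has the top bid, wins, and pays the second-highest bid 72. Payoff = 118 − 72 = 46.
Bidding 80: Heidi has the top bid, wins, and pays the second-highest bid 72. Payoff = 118 − 72 = 46.
Regret = truthful payoff − actual payoff = 46 − 46 = 0.
The bid only affects whether you win, not the price — here both bids land on the same side of the top rival bid, so the deviation is payoff-neutral.

Regret: 0.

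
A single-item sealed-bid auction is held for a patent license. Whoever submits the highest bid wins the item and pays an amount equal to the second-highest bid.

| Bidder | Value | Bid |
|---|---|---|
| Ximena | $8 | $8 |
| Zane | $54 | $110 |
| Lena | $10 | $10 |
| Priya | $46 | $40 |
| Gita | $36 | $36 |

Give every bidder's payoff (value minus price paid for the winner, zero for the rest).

Payoffs: Ximena $0, Zane $14, Lena $0, Priya $0, Gita $0.

Bids in descending order: Zane $110, then Priya $40, then Gita $36, then Lena $10, then Ximena $8.
Zane has the top bid and wins; the price is the second-highest bid, $40.
Zane's payoff = $54 − $40 = $14. All other bidders lose, so their payoff is 0.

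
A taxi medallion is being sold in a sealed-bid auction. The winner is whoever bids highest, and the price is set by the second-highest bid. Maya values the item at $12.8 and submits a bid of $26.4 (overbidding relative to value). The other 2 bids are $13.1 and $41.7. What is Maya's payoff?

Maya's payoff: $0.0.

Highest competing bid: $41.7.
Maya's bid $26.4 is not the highest, so Maya loses, pays nothing, and earns zero payoff.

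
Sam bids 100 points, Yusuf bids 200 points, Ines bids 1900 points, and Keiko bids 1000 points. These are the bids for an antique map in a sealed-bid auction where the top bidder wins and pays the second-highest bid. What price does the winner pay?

1000 points

Ranking the bids: Ines 1900 points; Keiko 1000 points; Yusuf 200 points; Sam 100 points.
Ines is the highest bidder, so Ines wins.
Under the second-price rule, the price is the second-highest bid: 1000 points.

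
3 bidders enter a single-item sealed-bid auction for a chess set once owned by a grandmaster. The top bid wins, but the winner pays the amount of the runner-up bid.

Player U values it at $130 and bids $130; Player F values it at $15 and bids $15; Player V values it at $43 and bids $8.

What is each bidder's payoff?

Player U $115, Player F $0, Player V $0.

Ranking the bids: Player U $130, then Player F $15, then Player V $8.
Player U has the top bid and wins; the price is the second-highest bid, $15.
Player U's payoff = $130 − $15 = $115. All other bidders lose, so their payoff is 0.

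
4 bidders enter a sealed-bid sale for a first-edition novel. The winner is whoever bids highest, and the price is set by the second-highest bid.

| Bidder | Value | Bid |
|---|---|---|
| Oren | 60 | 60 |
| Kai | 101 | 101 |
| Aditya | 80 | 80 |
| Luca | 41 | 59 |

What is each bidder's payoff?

Payoffs: Oren 0, Kai 21, Aditya 0, Luca 0.

Ranking the bids: Kai 101, then Aditya 80, then Oren 60, then Luca 59.
Kai has the top bid and wins; the price is the second-highest bid, 80.
Kai's payoff = 101 − 80 = 21. All other bidders lose, so their payoff is 0.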